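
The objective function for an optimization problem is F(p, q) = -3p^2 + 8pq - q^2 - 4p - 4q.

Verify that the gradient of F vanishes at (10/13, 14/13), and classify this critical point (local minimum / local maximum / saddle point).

∇F = (-6p + 8q - 4, 8p - 2q - 4); substituting (10/13, 14/13) gives ∇F = (0, 0), so (10/13, 14/13) is indeed a critical point.
The Hessian of F is constant: H = [[-6, 8], [8, -2]].
det(H) = (-6)·(-2) − 8² = -52.
Since det(H) < 0, H is indefinite and the critical point is a saddle point.

saddle point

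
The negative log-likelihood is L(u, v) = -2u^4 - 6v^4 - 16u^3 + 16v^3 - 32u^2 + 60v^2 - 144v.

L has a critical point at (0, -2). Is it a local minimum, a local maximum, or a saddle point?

local maximum

The mixed partial ∂²L/∂u∂v is 0, so the Hessian at any point is diag(L_uu, L_vv) = diag(-8(3u^2 + 12u + 8), 24(-3v^2 + 4v + 5)).
At (0, -2): H = diag(-64, -360).
Both eigenvalues are negative, so H is negative definite: a local maximum.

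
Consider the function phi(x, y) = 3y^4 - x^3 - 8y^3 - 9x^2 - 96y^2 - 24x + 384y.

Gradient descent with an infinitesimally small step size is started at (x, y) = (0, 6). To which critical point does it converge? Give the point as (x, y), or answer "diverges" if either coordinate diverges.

diverges

phi is separable, so gradient descent decouples: x follows -∂phi/∂x, y follows -∂phi/∂y.
∂phi/∂x = -3(x + 2)(x + 4); at x=0 this is -24, so x increases.
∂phi/∂y = 12(y - 4)(y - 2)(y + 4); at y=6 this is 960, so y decreases.
The x-coordinate has no critical point in that direction and runs off to infinity.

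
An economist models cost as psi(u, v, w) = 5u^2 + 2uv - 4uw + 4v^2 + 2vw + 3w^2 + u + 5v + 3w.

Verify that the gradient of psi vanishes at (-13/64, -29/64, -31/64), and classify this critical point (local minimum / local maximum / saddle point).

local minimum

∇psi = (10u + 2v - 4w + 1, 2u + 8v + 2w + 5, -4u + 2v + 6w + 3); substituting (-13/64, -29/64, -31/64) gives ∇psi = (0, 0, 0), so (-13/64, -29/64, -31/64) is indeed a critical point.
The Hessian is constant: H = [[10, 2, -4], [2, 8, 2], [-4, 2, 6]].
Leading principal minors: Δ₁ = 10, Δ₂ = 76, Δ₃ = 256.
All leading minors are positive, so H is positive definite: a local minimum.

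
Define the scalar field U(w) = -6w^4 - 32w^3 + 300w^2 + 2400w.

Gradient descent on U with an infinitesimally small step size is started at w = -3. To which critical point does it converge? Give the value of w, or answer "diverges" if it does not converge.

U'(w) = -24(w - 5)(w + 4)(w + 5), so U'(-3) = 384.
Gradient descent moves in the -U' direction, i.e. w is decreasing.
The nearest critical point in that direction is w = -4, where U'' = 216 > 0 (a local minimum). The iterate converges there.

-4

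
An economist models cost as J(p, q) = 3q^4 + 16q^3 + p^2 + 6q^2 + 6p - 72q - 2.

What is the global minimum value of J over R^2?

J(p,q) separates as A(p) + B(q) − 2, so its minimum is min A + min B − 2.
A'(p) = 2p + 6 vanishes at p ∈ {-3}; B'(q) = 12(q - 1)(q + 2)(q + 3) vanishes at q ∈ {-3, -2, 1}.
Local minima of A (where A''>0): A(-3)=-9. Local minima of B: B(-3)=81, B(1)=-47.
So the global minimum of J is A(-3) + B(1) − 2 = -9 − 47 − 2 = -58, attained at (-3, 1).

-58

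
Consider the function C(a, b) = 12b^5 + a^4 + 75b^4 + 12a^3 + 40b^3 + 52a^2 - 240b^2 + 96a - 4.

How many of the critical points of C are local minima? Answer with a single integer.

C separates as a function of a plus a function of b, so ∇C=0 decouples.
∂C/∂a = 4(a + 2)(a + 3)(a + 4) = 0 at a ∈ {-4, -3, -2}; ∂C/∂b = 60b(b - 1)(b + 2)(b + 4) = 0 at b ∈ {-4, -2, 0, 1}.
The Hessian is diagonal: diag(C_aa, C_bb). Second derivatives: C_aa(-4)=8, C_aa(-3)=-4, C_aa(-2)=8; C_bb(-4)=-2400, C_bb(-2)=720, C_bb(0)=-480, C_bb(1)=900.
Local minima occur where both diagonal entries positive: (-4, -2), (-4, 1), (-2, -2), (-2, 1). Count: 4.

4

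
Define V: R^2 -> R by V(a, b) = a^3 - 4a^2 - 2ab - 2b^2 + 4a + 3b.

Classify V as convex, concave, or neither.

The term a^3 is cubic, so the Hessian is not constant.
∂²V/∂a² = 6a - 8, which takes both signs as a varies (negative for sufficiently negative a). A diagonal entry of the Hessian changing sign means the Hessian is neither positive- nor negative-semidefinite on all of R^2.

neither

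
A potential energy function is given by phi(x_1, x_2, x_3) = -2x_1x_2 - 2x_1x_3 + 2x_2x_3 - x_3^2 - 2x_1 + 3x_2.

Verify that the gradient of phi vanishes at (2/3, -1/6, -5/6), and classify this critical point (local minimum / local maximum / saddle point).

saddle point

∇phi = (-2x_2 - 2x_3 - 2, -2x_1 + 2x_3 + 3, -2x_1 + 2x_2 - 2x_3); substituting (2/3, -1/6, -5/6) gives ∇phi = (0, 0, 0), so (2/3, -1/6, -5/6) is indeed a critical point.
The Hessian is constant: H = [[0, -2, -2], [-2, 0, 2], [-2, 2, -2]].
Leading principal minors: Δ₁ = 0, Δ₂ = -4, Δ₃ = 24.
The minors fit neither the all-positive nor the alternating-sign pattern, so H is indefinite: a saddle point.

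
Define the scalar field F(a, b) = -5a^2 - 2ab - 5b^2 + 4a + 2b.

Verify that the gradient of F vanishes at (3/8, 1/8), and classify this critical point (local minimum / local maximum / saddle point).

∇F = (-10a - 2b + 4, -2a - 10b + 2); substituting (3/8, 1/8) gives ∇F = (0, 0), so (3/8, 1/8) is indeed a critical point.
The Hessian of F is constant: H = [[-10, -2], [-2, -10]].
det(H) = (-10)·(-10) − (-2)² = 96.
det(H) > 0 and tr(H) = -20 < 0, so H is negative definite and the point is a local maximum.

local maximum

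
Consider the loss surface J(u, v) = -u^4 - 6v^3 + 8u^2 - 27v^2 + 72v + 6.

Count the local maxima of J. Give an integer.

J separates as a function of u plus a function of v, so ∇J=0 decouples.
∂J/∂u = -4u(u - 2)(u + 2) = 0 at u ∈ {-2, 0, 2}; ∂J/∂v = -18(v - 1)(v + 4) = 0 at v ∈ {-4, 1}.
The Hessian is diagonal: diag(J_uu, J_vv). Second derivatives: J_uu(-2)=-32, J_uu(0)=16, J_uu(2)=-32; J_vv(-4)=90, J_vv(1)=-90.
Local maxima occur where both diagonal entries negative: (-2, 1), (2, 1). Count: 2.

2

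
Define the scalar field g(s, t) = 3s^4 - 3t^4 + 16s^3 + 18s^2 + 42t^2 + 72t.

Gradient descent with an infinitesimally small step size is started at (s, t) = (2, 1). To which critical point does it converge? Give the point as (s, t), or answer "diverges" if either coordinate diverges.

(0, -1)

g is separable, so gradient descent decouples: s follows -∂g/∂s, t follows -∂g/∂t.
∂g/∂s = 12s(s + 1)(s + 3); at s=2 this is 360, so s decreases.
∂g/∂t = -12(t - 3)(t + 1)(t + 2); at t=1 this is 144, so t decreases.
s converges to its nearest critical value 0 (a local min of the s-part); t converges to -1. The iterate converges to (0, -1).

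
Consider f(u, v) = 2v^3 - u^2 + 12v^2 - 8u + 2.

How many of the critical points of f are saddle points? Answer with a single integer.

f separates as a function of u plus a function of v, so ∇f=0 decouples.
∂f/∂u = -2(u + 4) = 0 at u ∈ {-4}; ∂f/∂v = 6v(v + 4) = 0 at v ∈ {-4, 0}.
The Hessian is diagonal: diag(f_uu, f_vv). Second derivatives: f_uu(-4)=-2; f_vv(-4)=-24, f_vv(0)=24.
Saddle points occur where the two diagonal entries have opposite signs: (-4, 0). Count: 1.

1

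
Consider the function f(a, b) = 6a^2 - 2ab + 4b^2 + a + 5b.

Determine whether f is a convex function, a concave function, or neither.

f is quadratic, so its Hessian is the constant matrix H = [[12, -2], [-2, 8]].
det(H) = 92, tr(H) = 20.
det(H) > 0 and tr(H) > 0, so H is positive definite everywhere: convex.

convex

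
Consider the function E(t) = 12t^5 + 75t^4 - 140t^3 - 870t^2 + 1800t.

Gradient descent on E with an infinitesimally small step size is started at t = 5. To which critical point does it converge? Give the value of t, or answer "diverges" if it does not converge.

E'(t) = 60(t - 2)(t - 1)(t + 3)(t + 5), so E'(5) = 57600.
Gradient descent moves in the -E' direction, i.e. t is decreasing.
The nearest critical point in that direction is t = 2, where E'' = 2100 > 0 (a local minimum). The iterate converges there.

2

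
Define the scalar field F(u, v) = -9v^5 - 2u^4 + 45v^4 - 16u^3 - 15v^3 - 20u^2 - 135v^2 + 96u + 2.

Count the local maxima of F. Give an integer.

F separates as a function of u plus a function of v, so ∇F=0 decouples.
∂F/∂u = -8(u - 1)(u + 3)(u + 4) = 0 at u ∈ {-4, -3, 1}; ∂F/∂v = -45v(v - 3)(v - 2)(v + 1) = 0 at v ∈ {-1, 0, 2, 3}.
The Hessian is diagonal: diag(F_uu, F_vv). Second derivatives: F_uu(-4)=-40, F_uu(-3)=32, F_uu(1)=-160; F_vv(-1)=540, F_vv(0)=-270, F_vv(2)=270, F_vv(3)=-540.
Local maxima occur where both diagonal entries negative: (-4, 0), (-4, 3), (1, 0), (1, 3). Count: 4.

4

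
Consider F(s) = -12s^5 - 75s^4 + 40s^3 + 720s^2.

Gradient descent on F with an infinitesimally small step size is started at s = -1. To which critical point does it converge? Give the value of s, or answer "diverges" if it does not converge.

F'(s) = -60s(s - 2)(s + 3)(s + 4), so F'(-1) = -1080.
Gradient descent moves in the -F' direction, i.e. s is increasing.
The nearest critical point in that direction is s = 0, where F'' = 1440 > 0 (a local minimum). The iterate converges there.

0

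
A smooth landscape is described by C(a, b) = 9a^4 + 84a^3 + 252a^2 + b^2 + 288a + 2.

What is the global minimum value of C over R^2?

-190

C(a,b) separates as P(a) + Q(b) + 2, so its minimum is min P + min Q + 2.
P'(a) = 36(a + 1)(a + 2)(a + 4) vanishes at a ∈ {-4, -2, -1}; Q'(b) = 2b vanishes at b ∈ {0}.
Local minima of P (where P''>0): P(-4)=-192, P(-1)=-111. Local minima of Q: Q(0)=0.
So the global minimum of C is P(-4) + Q(0) + 2 = -192 + 0 + 2 = -190, attained at (-4, 0).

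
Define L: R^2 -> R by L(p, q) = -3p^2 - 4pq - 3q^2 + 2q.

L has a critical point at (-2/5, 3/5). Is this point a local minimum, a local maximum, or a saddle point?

local maximum

The Hessian of L is constant: H = [[-6, -4], [-4, -6]].
det(H) = (-6)·(-6) − (-4)² = 20.
det(H) > 0 and tr(H) = -12 < 0, so H is negative definite and the point is a local maximum.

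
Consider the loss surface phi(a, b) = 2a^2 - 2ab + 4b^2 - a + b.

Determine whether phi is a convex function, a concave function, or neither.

convex

phi is quadratic, so its Hessian is the constant matrix H = [[4, -2], [-2, 8]].
det(H) = 28, tr(H) = 12.
det(H) > 0 and tr(H) > 0, so H is positive definite everywhere: convex.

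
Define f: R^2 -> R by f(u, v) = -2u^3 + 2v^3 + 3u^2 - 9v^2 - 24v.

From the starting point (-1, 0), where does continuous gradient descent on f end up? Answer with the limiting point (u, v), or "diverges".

f is separable, so gradient descent decouples: u follows -∂f/∂u, v follows -∂f/∂v.
∂f/∂u = -6u(u - 1); at u=-1 this is -12, so u increases.
∂f/∂v = 6(v - 4)(v + 1); at v=0 this is -24, so v increases.
u converges to its nearest critical value 0 (a local min of the u-part); v converges to 4. The iterate converges to (0, 4).

(0, 4)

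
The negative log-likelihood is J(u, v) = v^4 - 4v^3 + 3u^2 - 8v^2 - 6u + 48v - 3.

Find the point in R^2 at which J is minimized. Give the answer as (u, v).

J(u,v) separates as P(u) + Q(v) − 3, so its minimum is min P + min Q − 3.
P'(u) = 6u - 6 vanishes at u ∈ {1}; Q'(v) = 4(v - 3)(v - 2)(v + 2) vanishes at v ∈ {-2, 2, 3}.
Local minima of P (where P''>0): P(1)=-3. Local minima of Q: Q(-2)=-80, Q(3)=45.
So the global minimum of J is P(1) + Q(-2) − 3 = -3 − 80 − 3 = -86, attained at (1, -2).

(1, -2)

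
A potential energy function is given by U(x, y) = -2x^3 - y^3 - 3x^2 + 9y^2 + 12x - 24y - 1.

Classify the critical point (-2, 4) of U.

saddle point

The mixed partial ∂²U/∂x∂y is 0, so the Hessian at any point is diag(U_xx, U_yy) = diag(-6(2x + 1), 6(-y + 3)).
At (-2, 4): H = diag(18, -6).
The eigenvalues have opposite signs, so H is indefinite: a saddle point.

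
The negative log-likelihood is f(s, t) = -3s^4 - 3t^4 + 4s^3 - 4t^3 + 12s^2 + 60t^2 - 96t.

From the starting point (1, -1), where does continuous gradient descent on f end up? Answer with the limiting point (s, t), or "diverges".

(0, 1)

f is separable, so gradient descent decouples: s follows -∂f/∂s, t follows -∂f/∂t.
∂f/∂s = -12s(s - 2)(s + 1); at s=1 this is 24, so s decreases.
∂f/∂t = -12(t - 2)(t - 1)(t + 4); at t=-1 this is -216, so t increases.
s converges to its nearest critical value 0 (a local min of the s-part); t converges to 1. The iterate converges to (0, 1).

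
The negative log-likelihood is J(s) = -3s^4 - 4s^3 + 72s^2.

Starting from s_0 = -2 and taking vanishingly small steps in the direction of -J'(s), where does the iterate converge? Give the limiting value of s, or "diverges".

J'(s) = -12s(s - 3)(s + 4), so J'(-2) = -240.
Gradient descent moves in the -J' direction, i.e. s is increasing.
The nearest critical point in that direction is s = 0, where J'' = 144 > 0 (a local minimum). The iterate converges there.

0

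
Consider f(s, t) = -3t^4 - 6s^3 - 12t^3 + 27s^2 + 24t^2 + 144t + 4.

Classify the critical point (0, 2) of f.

saddle point

The mixed partial ∂²f/∂s∂t is 0, so the Hessian at any point is diag(f_ss, f_tt) = diag(18(-2s + 3), 12(-3t^2 - 6t + 4)).
At (0, 2): H = diag(54, -240).
The eigenvalues have opposite signs, so H is indefinite: a saddle point.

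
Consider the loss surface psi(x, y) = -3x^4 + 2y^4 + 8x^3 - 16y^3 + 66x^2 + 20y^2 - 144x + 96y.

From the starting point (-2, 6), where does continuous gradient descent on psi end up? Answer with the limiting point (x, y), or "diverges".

psi is separable, so gradient descent decouples: x follows -∂psi/∂x, y follows -∂psi/∂y.
∂psi/∂x = -12(x - 4)(x - 1)(x + 3); at x=-2 this is -216, so x increases.
∂psi/∂y = 8(y - 4)(y - 3)(y + 1); at y=6 this is 336, so y decreases.
x converges to its nearest critical value 1 (a local min of the x-part); y converges to 4. The iterate converges to (1, 4).

(1, 4)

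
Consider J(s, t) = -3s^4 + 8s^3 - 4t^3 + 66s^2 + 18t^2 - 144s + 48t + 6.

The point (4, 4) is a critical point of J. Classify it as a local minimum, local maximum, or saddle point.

The mixed partial ∂²J/∂s∂t is 0, so the Hessian at any point is diag(J_ss, J_tt) = diag(12(-3s^2 + 4s + 11), 12(-2t + 3)).
At (4, 4): H = diag(-252, -60).
Both eigenvalues are negative, so H is negative definite: a local maximum.

local maximum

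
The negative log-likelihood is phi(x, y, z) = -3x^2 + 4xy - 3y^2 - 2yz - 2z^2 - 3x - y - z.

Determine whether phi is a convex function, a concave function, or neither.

concave

phi is quadratic, so its Hessian is the constant matrix H = [[-6, 4, 0], [4, -6, -2], [0, -2, -4]].
Leading principal minors: -6, 20, -56.
Signs alternate −, +, − ⇒ H ≺ 0 ⇒ concave.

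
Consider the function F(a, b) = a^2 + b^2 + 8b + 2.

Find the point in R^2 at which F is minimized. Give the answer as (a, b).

(0, -4)

F(a,b) separates as P(a) + Q(b) + 2, so its minimum is min P + min Q + 2.
P'(a) = 2a vanishes at a ∈ {0}; Q'(b) = 2b + 8 vanishes at b ∈ {-4}.
Local minima of P (where P''>0): P(0)=0. Local minima of Q: Q(-4)=-16.
So the global minimum of F is P(0) + Q(-4) + 2 = 0 − 16 + 2 = -14, attained at (0, -4).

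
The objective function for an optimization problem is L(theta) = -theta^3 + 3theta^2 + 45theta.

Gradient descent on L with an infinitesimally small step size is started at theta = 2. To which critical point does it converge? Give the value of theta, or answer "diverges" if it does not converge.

-3

L'(theta) = -3(theta - 5)(theta + 3), so L'(2) = 45.
Gradient descent moves in the -L' direction, i.e. theta is decreasing.
The nearest critical point in that direction is theta = -3, where L'' = 24 > 0 (a local minimum). The iterate converges there.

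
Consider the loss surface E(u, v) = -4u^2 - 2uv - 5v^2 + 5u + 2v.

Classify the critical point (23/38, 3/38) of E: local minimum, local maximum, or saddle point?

local maximum

The Hessian of E is constant: H = [[-8, -2], [-2, -10]].
det(H) = (-8)·(-10) − (-2)² = 76.
det(H) > 0 and tr(H) = -18 < 0, so H is negative definite and the point is a local maximum.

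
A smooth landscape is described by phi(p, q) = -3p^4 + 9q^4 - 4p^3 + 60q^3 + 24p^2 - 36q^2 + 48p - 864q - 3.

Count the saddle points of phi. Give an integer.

phi separates as a function of p plus a function of q, so ∇phi=0 decouples.
∂phi/∂p = -12(p - 2)(p + 1)(p + 2) = 0 at p ∈ {-2, -1, 2}; ∂phi/∂q = 36(q - 2)(q + 3)(q + 4) = 0 at q ∈ {-4, -3, 2}.
The Hessian is diagonal: diag(phi_pp, phi_qq). Second derivatives: phi_pp(-2)=-48, phi_pp(-1)=36, phi_pp(2)=-144; phi_qq(-4)=216, phi_qq(-3)=-180, phi_qq(2)=1080.
Saddle points occur where the two diagonal entries have opposite signs: (-2, -4), (-2, 2), (-1, -3), (2, -4), (2, 2). Count: 5.

5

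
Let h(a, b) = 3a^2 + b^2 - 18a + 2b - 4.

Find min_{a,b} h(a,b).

h(a,b) separates as P(a) + Q(b) − 4, so its minimum is min P + min Q − 4.
P'(a) = 6a - 18 vanishes at a ∈ {3}; Q'(b) = 2b + 2 vanishes at b ∈ {-1}.
Local minima of P (where P''>0): P(3)=-27. Local minima of Q: Q(-1)=-1.
So the global minimum of h is P(3) + Q(-1) − 4 = -27 − 1 − 4 = -32, attained at (3, -1).

-32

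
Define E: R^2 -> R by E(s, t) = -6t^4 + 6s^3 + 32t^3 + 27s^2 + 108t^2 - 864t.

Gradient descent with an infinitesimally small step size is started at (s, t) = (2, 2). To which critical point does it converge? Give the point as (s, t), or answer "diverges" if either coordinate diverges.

(0, 3)

E is separable, so gradient descent decouples: s follows -∂E/∂s, t follows -∂E/∂t.
∂E/∂s = 18s(s + 3); at s=2 this is 180, so s decreases.
∂E/∂t = -24(t - 4)(t - 3)(t + 3); at t=2 this is -240, so t increases.
s converges to its nearest critical value 0 (a local min of the s-part); t converges to 3. The iterate converges to (0, 3).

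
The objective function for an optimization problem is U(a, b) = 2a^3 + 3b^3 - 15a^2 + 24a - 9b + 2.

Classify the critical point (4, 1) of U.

local minimum

The mixed partial ∂²U/∂a∂b is 0, so the Hessian at any point is diag(U_aa, U_bb) = diag(6(2a - 5), 18b).
At (4, 1): H = diag(18, 18).
Both eigenvalues are positive, so H is positive definite: a local minimum.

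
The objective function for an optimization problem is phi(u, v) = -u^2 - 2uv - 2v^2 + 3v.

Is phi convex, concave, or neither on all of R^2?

phi is quadratic, so its Hessian is the constant matrix H = [[-2, -2], [-2, -4]].
det(H) = 4, tr(H) = -6.
det(H) > 0 and tr(H) < 0, so H is negative definite everywhere: concave.

concave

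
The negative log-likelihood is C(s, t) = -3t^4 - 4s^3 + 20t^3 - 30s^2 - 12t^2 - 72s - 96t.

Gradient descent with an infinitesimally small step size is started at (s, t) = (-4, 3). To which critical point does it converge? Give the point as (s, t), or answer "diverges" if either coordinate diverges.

(-3, 2)

C is separable, so gradient descent decouples: s follows -∂C/∂s, t follows -∂C/∂t.
∂C/∂s = -12(s + 2)(s + 3); at s=-4 this is -24, so s increases.
∂C/∂t = -12(t - 4)(t - 2)(t + 1); at t=3 this is 48, so t decreases.
s converges to its nearest critical value -3 (a local min of the s-part); t converges to 2. The iterate converges to (-3, 2).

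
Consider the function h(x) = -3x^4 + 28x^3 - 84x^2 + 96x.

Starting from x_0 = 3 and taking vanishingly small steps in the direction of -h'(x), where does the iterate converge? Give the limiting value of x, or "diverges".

h'(x) = -12(x - 4)(x - 2)(x - 1), so h'(3) = 24.
Gradient descent moves in the -h' direction, i.e. x is decreasing.
The nearest critical point in that direction is x = 2, where h'' = 24 > 0 (a local minimum). The iterate converges there.

2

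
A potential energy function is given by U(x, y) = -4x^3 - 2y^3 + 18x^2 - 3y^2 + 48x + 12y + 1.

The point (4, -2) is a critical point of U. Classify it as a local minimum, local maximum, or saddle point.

The mixed partial ∂²U/∂x∂y is 0, so the Hessian at any point is diag(U_xx, U_yy) = diag(12(-2x + 3), -6(2y + 1)).
At (4, -2): H = diag(-60, 18).
The eigenvalues have opposite signs, so H is indefinite: a saddle point.

saddle point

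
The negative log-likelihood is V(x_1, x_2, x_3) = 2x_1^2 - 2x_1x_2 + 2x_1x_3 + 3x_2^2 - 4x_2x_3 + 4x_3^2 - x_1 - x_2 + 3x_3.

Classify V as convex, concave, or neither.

V is quadratic, so its Hessian is the constant matrix H = [[4, -2, 2], [-2, 6, -4], [2, -4, 8]].
Leading principal minors: 4, 20, 104.
All positive ⇒ H ≻ 0 ⇒ convex.

convex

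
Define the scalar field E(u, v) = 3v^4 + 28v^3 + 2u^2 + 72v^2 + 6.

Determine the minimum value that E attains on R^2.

6

E(u,v) separates as P(u) + Q(v) + 6, so its minimum is min P + min Q + 6.
P'(u) = 4u vanishes at u ∈ {0}; Q'(v) = 12v(v + 3)(v + 4) vanishes at v ∈ {-4, -3, 0}.
Local minima of P (where P''>0): P(0)=0. Local minima of Q: Q(-4)=128, Q(0)=0.
So the global minimum of E is P(0) + Q(0) + 6 = 0 + 0 + 6 = 6, attained at (0, 0).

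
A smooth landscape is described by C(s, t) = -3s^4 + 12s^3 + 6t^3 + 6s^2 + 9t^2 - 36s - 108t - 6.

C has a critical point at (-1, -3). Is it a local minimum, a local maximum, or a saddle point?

local maximum

The mixed partial ∂²C/∂s∂t is 0, so the Hessian at any point is diag(C_ss, C_tt) = diag(12(-3s^2 + 6s + 1), 18(2t + 1)).
At (-1, -3): H = diag(-96, -90).
Both eigenvalues are negative, so H is negative definite: a local maximum.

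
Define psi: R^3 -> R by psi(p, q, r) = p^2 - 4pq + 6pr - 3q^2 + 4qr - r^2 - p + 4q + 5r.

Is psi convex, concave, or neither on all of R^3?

psi is quadratic, so its Hessian is the constant matrix H = [[2, -4, 6], [-4, -6, 4], [6, 4, -2]].
Leading principal minors: 2, -28, 48.
Neither pattern holds ⇒ H is indefinite ⇒ neither convex nor concave.

neither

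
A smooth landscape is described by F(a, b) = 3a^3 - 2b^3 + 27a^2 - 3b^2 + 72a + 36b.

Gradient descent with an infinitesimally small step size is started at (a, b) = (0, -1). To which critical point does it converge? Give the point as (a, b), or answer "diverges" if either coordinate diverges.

(-2, -3)

F is separable, so gradient descent decouples: a follows -∂F/∂a, b follows -∂F/∂b.
∂F/∂a = 9(a + 2)(a + 4); at a=0 this is 72, so a decreases.
∂F/∂b = -6(b - 2)(b + 3); at b=-1 this is 36, so b decreases.
a converges to its nearest critical value -2 (a local min of the a-part); b converges to -3. The iterate converges to (-2, -3).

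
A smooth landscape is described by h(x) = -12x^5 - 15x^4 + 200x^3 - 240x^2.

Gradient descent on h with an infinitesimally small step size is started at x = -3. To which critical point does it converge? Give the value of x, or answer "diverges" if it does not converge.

-4

h'(x) = -60x(x - 2)(x - 1)(x + 4), so h'(-3) = 3600.
Gradient descent moves in the -h' direction, i.e. x is decreasing.
The nearest critical point in that direction is x = -4, where h'' = 7200 > 0 (a local minimum). The iterate converges there.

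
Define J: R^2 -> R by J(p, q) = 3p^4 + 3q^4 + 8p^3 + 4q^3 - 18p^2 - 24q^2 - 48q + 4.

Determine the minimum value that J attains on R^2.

-243

J(p,q) separates as A(p) + B(q) + 4, so its minimum is min A + min B + 4.
A'(p) = 12p(p - 1)(p + 3) vanishes at p ∈ {-3, 0, 1}; B'(q) = 12(q - 2)(q + 1)(q + 2) vanishes at q ∈ {-2, -1, 2}.
Local minima of A (where A''>0): A(-3)=-135, A(1)=-7. Local minima of B: B(-2)=16, B(2)=-112.
So the global minimum of J is A(-3) + B(2) + 4 = -135 − 112 + 4 = -243, attained at (-3, 2).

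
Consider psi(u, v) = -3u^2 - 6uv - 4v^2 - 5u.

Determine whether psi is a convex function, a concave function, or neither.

concave

psi is quadratic, so its Hessian is the constant matrix H = [[-6, -6], [-6, -8]].
det(H) = 12, tr(H) = -14.
det(H) > 0 and tr(H) < 0, so H is negative definite everywhere: concave.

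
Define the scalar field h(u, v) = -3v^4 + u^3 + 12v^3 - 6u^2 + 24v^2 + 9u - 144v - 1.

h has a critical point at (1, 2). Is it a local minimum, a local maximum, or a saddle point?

The mixed partial ∂²h/∂u∂v is 0, so the Hessian at any point is diag(h_uu, h_vv) = diag(6(u - 2), 12(-3v^2 + 6v + 4)).
At (1, 2): H = diag(-6, 48).
The eigenvalues have opposite signs, so H is indefinite: a saddle point.

saddle point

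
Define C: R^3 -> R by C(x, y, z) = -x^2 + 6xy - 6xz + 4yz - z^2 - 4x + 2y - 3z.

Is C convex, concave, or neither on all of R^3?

C is quadratic, so its Hessian is the constant matrix H = [[-2, 6, -6], [6, 0, 4], [-6, 4, -2]].
Leading principal minors: -2, -36, -184.
Neither pattern holds ⇒ H is indefinite ⇒ neither convex nor concave.

neither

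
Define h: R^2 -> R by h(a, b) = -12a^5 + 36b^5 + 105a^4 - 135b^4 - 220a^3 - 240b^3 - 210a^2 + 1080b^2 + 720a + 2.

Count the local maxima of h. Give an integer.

h separates as a function of a plus a function of b, so ∇h=0 decouples.
∂h/∂a = -60(a - 4)(a - 3)(a - 1)(a + 1) = 0 at a ∈ {-1, 1, 3, 4}; ∂h/∂b = 180b(b - 3)(b - 2)(b + 2) = 0 at b ∈ {-2, 0, 2, 3}.
The Hessian is diagonal: diag(h_aa, h_bb). Second derivatives: h_aa(-1)=2400, h_aa(1)=-720, h_aa(3)=480, h_aa(4)=-900; h_bb(-2)=-7200, h_bb(0)=2160, h_bb(2)=-1440, h_bb(3)=2700.
Local maxima occur where both diagonal entries negative: (1, -2), (1, 2), (4, -2), (4, 2). Count: 4.

4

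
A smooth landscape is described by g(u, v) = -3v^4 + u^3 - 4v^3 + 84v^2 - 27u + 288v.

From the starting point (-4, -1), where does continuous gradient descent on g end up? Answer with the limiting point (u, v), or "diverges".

g is separable, so gradient descent decouples: u follows -∂g/∂u, v follows -∂g/∂v.
∂g/∂u = 3(u - 3)(u + 3); at u=-4 this is 21, so u decreases.
∂g/∂v = -12(v - 4)(v + 2)(v + 3); at v=-1 this is 120, so v decreases.
The u-coordinate has no critical point in that direction and runs off to infinity.

diverges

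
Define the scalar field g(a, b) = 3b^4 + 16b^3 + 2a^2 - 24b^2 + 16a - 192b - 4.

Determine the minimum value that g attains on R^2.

g(a,b) separates as P(a) + Q(b) − 4, so its minimum is min P + min Q − 4.
P'(a) = 4a + 16 vanishes at a ∈ {-4}; Q'(b) = 12(b - 2)(b + 2)(b + 4) vanishes at b ∈ {-4, -2, 2}.
Local minima of P (where P''>0): P(-4)=-32. Local minima of Q: Q(-4)=128, Q(2)=-304.
So the global minimum of g is P(-4) + Q(2) − 4 = -32 − 304 − 4 = -340, attained at (-4, 2).

-340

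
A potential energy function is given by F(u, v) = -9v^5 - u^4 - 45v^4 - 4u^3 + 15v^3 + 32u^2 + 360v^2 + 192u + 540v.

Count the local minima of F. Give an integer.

2

F separates as a function of u plus a function of v, so ∇F=0 decouples.
∂F/∂u = -4(u - 4)(u + 3)(u + 4) = 0 at u ∈ {-4, -3, 4}; ∂F/∂v = -45(v - 2)(v + 1)(v + 2)(v + 3) = 0 at v ∈ {-3, -2, -1, 2}.
The Hessian is diagonal: diag(F_uu, F_vv). Second derivatives: F_uu(-4)=-32, F_uu(-3)=28, F_uu(4)=-224; F_vv(-3)=450, F_vv(-2)=-180, F_vv(-1)=270, F_vv(2)=-2700.
Local minima occur where both diagonal entries positive: (-3, -3), (-3, -1). Count: 2.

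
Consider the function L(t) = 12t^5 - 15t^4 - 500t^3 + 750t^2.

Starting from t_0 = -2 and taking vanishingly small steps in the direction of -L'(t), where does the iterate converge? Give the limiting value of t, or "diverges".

0

L'(t) = 60t(t - 5)(t - 1)(t + 5), so L'(-2) = -7560.
Gradient descent moves in the -L' direction, i.e. t is increasing.
The nearest critical point in that direction is t = 0, where L'' = 1500 > 0 (a local minimum). The iterate converges there.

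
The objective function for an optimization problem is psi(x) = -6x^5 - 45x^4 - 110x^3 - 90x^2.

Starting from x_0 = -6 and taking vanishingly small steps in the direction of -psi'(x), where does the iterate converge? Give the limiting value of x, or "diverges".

-3

psi'(x) = -30x(x + 1)(x + 2)(x + 3), so psi'(-6) = -10800.
Gradient descent moves in the -psi' direction, i.e. x is increasing.
The nearest critical point in that direction is x = -3, where psi'' = 180 > 0 (a local minimum). The iterate converges there.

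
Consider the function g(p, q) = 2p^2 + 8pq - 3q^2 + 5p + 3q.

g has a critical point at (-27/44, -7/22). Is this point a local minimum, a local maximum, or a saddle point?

saddle point

The Hessian of g is constant: H = [[4, 8], [8, -6]].
det(H) = 4·(-6) − 8² = -88.
Since det(H) < 0, H is indefinite and the critical point is a saddle point.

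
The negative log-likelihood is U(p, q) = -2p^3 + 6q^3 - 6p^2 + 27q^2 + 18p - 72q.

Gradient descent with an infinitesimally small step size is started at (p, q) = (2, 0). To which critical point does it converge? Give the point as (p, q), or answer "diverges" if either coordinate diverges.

diverges

U is separable, so gradient descent decouples: p follows -∂U/∂p, q follows -∂U/∂q.
∂U/∂p = -6(p - 1)(p + 3); at p=2 this is -30, so p increases.
∂U/∂q = 18(q - 1)(q + 4); at q=0 this is -72, so q increases.
The p-coordinate has no critical point in that direction and runs off to infinity.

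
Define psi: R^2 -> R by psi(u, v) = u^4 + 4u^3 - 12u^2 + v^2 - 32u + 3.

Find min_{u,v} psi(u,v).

psi(u,v) separates as P(u) + Q(v) + 3, so its minimum is min P + min Q + 3.
P'(u) = 4(u - 2)(u + 1)(u + 4) vanishes at u ∈ {-4, -1, 2}; Q'(v) = 2v vanishes at v ∈ {0}.
Local minima of P (where P''>0): P(-4)=-64, P(2)=-64. Local minima of Q: Q(0)=0.
So the global minimum of psi is P(-4) + Q(0) + 3 = -64 + 0 + 3 = -61, attained at (-4, 0).

-61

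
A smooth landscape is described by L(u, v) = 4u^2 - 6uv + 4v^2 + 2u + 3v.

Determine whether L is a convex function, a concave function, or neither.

convex

L is quadratic, so its Hessian is the constant matrix H = [[8, -6], [-6, 8]].
det(H) = 28, tr(H) = 16.
det(H) > 0 and tr(H) > 0, so H is positive definite everywhere: convex.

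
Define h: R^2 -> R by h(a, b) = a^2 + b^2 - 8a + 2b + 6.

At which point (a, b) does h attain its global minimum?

h(a,b) separates as P(a) + Q(b) + 6, so its minimum is min P + min Q + 6.
P'(a) = 2a - 8 vanishes at a ∈ {4}; Q'(b) = 2b + 2 vanishes at b ∈ {-1}.
Local minima of P (where P''>0): P(4)=-16. Local minima of Q: Q(-1)=-1.
So the global minimum of h is P(4) + Q(-1) + 6 = -16 − 1 + 6 = -11, attained at (4, -1).

(4, -1)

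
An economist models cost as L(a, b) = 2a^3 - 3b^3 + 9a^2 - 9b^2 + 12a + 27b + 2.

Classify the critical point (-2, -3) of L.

The mixed partial ∂²L/∂a∂b is 0, so the Hessian at any point is diag(L_aa, L_bb) = diag(6(2a + 3), -18(b + 1)).
At (-2, -3): H = diag(-6, 36).
The eigenvalues have opposite signs, so H is indefinite: a saddle point.

saddle point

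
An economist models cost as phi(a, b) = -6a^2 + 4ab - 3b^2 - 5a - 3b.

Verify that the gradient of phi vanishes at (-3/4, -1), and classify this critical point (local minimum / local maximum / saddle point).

local maximum

∇phi = (-12a + 4b - 5, 4a - 6b - 3); substituting (-3/4, -1) gives ∇phi = (0, 0), so (-3/4, -1) is indeed a critical point.
The Hessian of phi is constant: H = [[-12, 4], [4, -6]].
det(H) = (-12)·(-6) − 4² = 56.
det(H) > 0 and tr(H) = -18 < 0, so H is negative definite and the point is a local maximum.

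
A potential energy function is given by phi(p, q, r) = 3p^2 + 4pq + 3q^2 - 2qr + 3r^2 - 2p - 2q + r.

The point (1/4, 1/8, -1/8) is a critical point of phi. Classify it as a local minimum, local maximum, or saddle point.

The Hessian is constant: H = [[6, 4, 0], [4, 6, -2], [0, -2, 6]].
Leading principal minors: Δ₁ = 6, Δ₂ = 20, Δ₃ = 96.
All leading minors are positive, so H is positive definite: a local minimum.

local minimum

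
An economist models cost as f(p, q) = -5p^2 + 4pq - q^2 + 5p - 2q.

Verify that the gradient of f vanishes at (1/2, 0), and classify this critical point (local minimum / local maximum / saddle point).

local maximum

∇f = (-10p + 4q + 5, 4p - 2q - 2); substituting (1/2, 0) gives ∇f = (0, 0), so (1/2, 0) is indeed a critical point.
The Hessian of f is constant: H = [[-10, 4], [4, -2]].
det(H) = (-10)·(-2) − 4² = 4.
det(H) > 0 and tr(H) = -12 < 0, so H is negative definite and the point is a local maximum.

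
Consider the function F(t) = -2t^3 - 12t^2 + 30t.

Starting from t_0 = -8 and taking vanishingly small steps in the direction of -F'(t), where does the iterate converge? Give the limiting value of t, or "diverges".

F'(t) = -6(t - 1)(t + 5), so F'(-8) = -162.
Gradient descent moves in the -F' direction, i.e. t is increasing.
The nearest critical point in that direction is t = -5, where F'' = 36 > 0 (a local minimum). The iterate converges there.

-5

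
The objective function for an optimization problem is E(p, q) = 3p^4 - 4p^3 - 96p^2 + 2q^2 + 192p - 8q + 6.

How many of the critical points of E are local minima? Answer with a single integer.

2

E separates as a function of p plus a function of q, so ∇E=0 decouples.
∂E/∂p = 12(p - 4)(p - 1)(p + 4) = 0 at p ∈ {-4, 1, 4}; ∂E/∂q = 4(q - 2) = 0 at q ∈ {2}.
The Hessian is diagonal: diag(E_pp, E_qq). Second derivatives: E_pp(-4)=480, E_pp(1)=-180, E_pp(4)=288; E_qq(2)=4.
Local minima occur where both diagonal entries positive: (-4, 2), (4, 2). Count: 2.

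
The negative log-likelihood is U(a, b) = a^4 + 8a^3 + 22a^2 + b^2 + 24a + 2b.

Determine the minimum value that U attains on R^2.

-10

U(a,b) separates as P(a) + Q(b), so its minimum is min P + min Q.
P'(a) = 4(a + 1)(a + 2)(a + 3) vanishes at a ∈ {-3, -2, -1}; Q'(b) = 2b + 2 vanishes at b ∈ {-1}.
Local minima of P (where P''>0): P(-3)=-9, P(-1)=-9. Local minima of Q: Q(-1)=-1.
So the global minimum of U is P(-3) + Q(-1) = -9 − 1 = -10, attained at (-3, -1).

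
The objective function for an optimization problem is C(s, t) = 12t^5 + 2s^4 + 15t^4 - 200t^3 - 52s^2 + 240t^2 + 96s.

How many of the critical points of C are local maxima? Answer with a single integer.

2

C separates as a function of s plus a function of t, so ∇C=0 decouples.
∂C/∂s = 8(s - 3)(s - 1)(s + 4) = 0 at s ∈ {-4, 1, 3}; ∂C/∂t = 60t(t - 2)(t - 1)(t + 4) = 0 at t ∈ {-4, 0, 1, 2}.
The Hessian is diagonal: diag(C_ss, C_tt). Second derivatives: C_ss(-4)=280, C_ss(1)=-80, C_ss(3)=112; C_tt(-4)=-7200, C_tt(0)=480, C_tt(1)=-300, C_tt(2)=720.
Local maxima occur where both diagonal entries negative: (1, -4), (1, 1). Count: 2.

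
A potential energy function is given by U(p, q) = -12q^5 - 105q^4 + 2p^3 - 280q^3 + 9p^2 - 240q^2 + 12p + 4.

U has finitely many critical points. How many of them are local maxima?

U separates as a function of p plus a function of q, so ∇U=0 decouples.
∂U/∂p = 6(p + 1)(p + 2) = 0 at p ∈ {-2, -1}; ∂U/∂q = -60q(q + 1)(q + 2)(q + 4) = 0 at q ∈ {-4, -2, -1, 0}.
The Hessian is diagonal: diag(U_pp, U_qq). Second derivatives: U_pp(-2)=-6, U_pp(-1)=6; U_qq(-4)=1440, U_qq(-2)=-240, U_qq(-1)=180, U_qq(0)=-480.
Local maxima occur where both diagonal entries negative: (-2, -2), (-2, 0). Count: 2.

2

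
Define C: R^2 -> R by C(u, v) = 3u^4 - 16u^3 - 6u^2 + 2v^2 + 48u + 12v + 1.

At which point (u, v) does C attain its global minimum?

C(u,v) separates as P(u) + Q(v) + 1, so its minimum is min P + min Q + 1.
P'(u) = 12(u - 4)(u - 1)(u + 1) vanishes at u ∈ {-1, 1, 4}; Q'(v) = 4v + 12 vanishes at v ∈ {-3}.
Local minima of P (where P''>0): P(-1)=-35, P(4)=-160. Local minima of Q: Q(-3)=-18.
So the global minimum of C is P(4) + Q(-3) + 1 = -160 − 18 + 1 = -177, attained at (4, -3).

(4, -3)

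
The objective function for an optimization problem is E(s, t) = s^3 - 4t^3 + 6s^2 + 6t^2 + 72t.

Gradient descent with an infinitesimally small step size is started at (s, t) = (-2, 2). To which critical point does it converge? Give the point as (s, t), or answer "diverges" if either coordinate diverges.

(0, -2)

E is separable, so gradient descent decouples: s follows -∂E/∂s, t follows -∂E/∂t.
∂E/∂s = 3s(s + 4); at s=-2 this is -12, so s increases.
∂E/∂t = -12(t - 3)(t + 2); at t=2 this is 48, so t decreases.
s converges to its nearest critical value 0 (a local min of the s-part); t converges to -2. The iterate converges to (0, -2).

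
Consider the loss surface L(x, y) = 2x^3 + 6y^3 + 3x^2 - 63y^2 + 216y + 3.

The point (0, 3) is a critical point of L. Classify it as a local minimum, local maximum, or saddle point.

saddle point

The mixed partial ∂²L/∂x∂y is 0, so the Hessian at any point is diag(L_xx, L_yy) = diag(6(2x + 1), 18(2y - 7)).
At (0, 3): H = diag(6, -18).
The eigenvalues have opposite signs, so H is indefinite: a saddle point.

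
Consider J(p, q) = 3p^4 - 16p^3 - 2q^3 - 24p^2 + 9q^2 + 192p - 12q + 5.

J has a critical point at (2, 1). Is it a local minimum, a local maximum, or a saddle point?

saddle point

The mixed partial ∂²J/∂p∂q is 0, so the Hessian at any point is diag(J_pp, J_qq) = diag(12(3p^2 - 8p - 4), 6(-2q + 3)).
At (2, 1): H = diag(-96, 6).
The eigenvalues have opposite signs, so H is indefinite: a saddle point.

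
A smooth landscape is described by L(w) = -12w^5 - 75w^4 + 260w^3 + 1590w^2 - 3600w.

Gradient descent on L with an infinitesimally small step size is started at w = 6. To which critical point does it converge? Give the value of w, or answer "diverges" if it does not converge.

diverges

L'(w) = -60(w - 3)(w - 1)(w + 4)(w + 5), so L'(6) = -99000.
Gradient descent moves in the -L' direction, i.e. w is increasing.
There is no critical point above w=6, and L' keeps the same sign, so the iterate runs off to +∞.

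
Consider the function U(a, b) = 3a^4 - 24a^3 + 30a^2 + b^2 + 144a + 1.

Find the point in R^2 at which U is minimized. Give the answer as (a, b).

(-1, 0)

U(a,b) separates as P(a) + Q(b) + 1, so its minimum is min P + min Q + 1.
P'(a) = 12(a - 4)(a - 3)(a + 1) vanishes at a ∈ {-1, 3, 4}; Q'(b) = 2b vanishes at b ∈ {0}.
Local minima of P (where P''>0): P(-1)=-87, P(4)=288. Local minima of Q: Q(0)=0.
So the global minimum of U is P(-1) + Q(0) + 1 = -87 + 0 + 1 = -86, attained at (-1, 0).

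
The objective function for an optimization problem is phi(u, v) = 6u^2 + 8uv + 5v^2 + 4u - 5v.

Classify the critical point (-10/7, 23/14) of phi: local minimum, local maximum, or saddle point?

The Hessian of phi is constant: H = [[12, 8], [8, 10]].
det(H) = 12·10 − 8² = 56.
det(H) > 0 and tr(H) = 22 > 0, so H is positive definite and the point is a local minimum.

local minimum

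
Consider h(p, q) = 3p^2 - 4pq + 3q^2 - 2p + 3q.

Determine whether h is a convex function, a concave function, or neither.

h is quadratic, so its Hessian is the constant matrix H = [[6, -4], [-4, 6]].
det(H) = 20, tr(H) = 12.
det(H) > 0 and tr(H) > 0, so H is positive definite everywhere: convex.

convex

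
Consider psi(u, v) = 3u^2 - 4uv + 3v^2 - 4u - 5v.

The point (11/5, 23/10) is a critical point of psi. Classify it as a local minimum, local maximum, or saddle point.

The Hessian of psi is constant: H = [[6, -4], [-4, 6]].
det(H) = 6·6 − (-4)² = 20.
det(H) > 0 and tr(H) = 12 > 0, so H is positive definite and the point is a local minimum.

local minimum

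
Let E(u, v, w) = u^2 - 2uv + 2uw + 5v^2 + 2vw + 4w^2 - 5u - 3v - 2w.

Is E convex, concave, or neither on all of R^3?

convex

E is quadratic, so its Hessian is the constant matrix H = [[2, -2, 2], [-2, 10, 2], [2, 2, 8]].
Leading principal minors: 2, 16, 64.
All positive ⇒ H ≻ 0 ⇒ convex.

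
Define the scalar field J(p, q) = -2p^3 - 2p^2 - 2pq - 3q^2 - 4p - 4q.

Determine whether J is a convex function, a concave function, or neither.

The term -2p^3 is cubic, so the Hessian is not constant.
∂²J/∂p² = -12p - 4, which takes both signs as p varies (negative for sufficiently large p). A diagonal entry of the Hessian changing sign means the Hessian is neither positive- nor negative-semidefinite on all of R^2.

neither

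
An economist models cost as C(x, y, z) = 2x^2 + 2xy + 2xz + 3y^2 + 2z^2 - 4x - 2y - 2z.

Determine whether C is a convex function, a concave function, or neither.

C is quadratic, so its Hessian is the constant matrix H = [[4, 2, 2], [2, 6, 0], [2, 0, 4]].
Leading principal minors: 4, 20, 56.
All positive ⇒ H ≻ 0 ⇒ convex.

convex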